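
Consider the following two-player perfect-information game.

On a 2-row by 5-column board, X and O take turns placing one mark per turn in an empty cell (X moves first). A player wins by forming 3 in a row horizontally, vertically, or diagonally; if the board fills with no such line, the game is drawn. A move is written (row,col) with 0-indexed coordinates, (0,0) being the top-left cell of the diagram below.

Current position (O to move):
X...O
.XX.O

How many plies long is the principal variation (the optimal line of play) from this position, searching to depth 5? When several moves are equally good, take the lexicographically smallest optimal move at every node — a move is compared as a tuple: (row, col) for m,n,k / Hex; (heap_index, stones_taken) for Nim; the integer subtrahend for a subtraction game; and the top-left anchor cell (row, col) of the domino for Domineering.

ply 1, O at X...O/.XX.O | (0,1)=-1→XO..O/.XX.O*; (0,2)=-1→X.O.O/.XX.O; (0,3)=-1→X..OO/.XX.O; (1,0)=-1→X...O/OXX.O; (1,3)=-1→X...O/.XXOO
ply 2, X at XO..O/.XX.O | (0,2)=+1→XOX.O/.XX.O*; (0,3)=+1→XO.XO/.XX.O; (1,0)=+1→XO..O/XXX.O; (1,3)=+1→XO..O/.XXXO
ply 3, O at XOX.O/.XX.O | (0,3)=-1→XOXOO/.XX.O*; (1,0)=-1→XOX.O/OXX.O; (1,3)=-1→XOX.O/.XXOO
ply 4, X at XOXOO/.XX.O | (1,0)=+1→XOXOO/XXX.O*; (1,3)=+1→XOXOO/.XXXO
ply 5: XOXOO/XXX.O is terminal -1 (O); from X...O/.XX.O depth 5

PV length from [X...O/.XX.O]: 4 plies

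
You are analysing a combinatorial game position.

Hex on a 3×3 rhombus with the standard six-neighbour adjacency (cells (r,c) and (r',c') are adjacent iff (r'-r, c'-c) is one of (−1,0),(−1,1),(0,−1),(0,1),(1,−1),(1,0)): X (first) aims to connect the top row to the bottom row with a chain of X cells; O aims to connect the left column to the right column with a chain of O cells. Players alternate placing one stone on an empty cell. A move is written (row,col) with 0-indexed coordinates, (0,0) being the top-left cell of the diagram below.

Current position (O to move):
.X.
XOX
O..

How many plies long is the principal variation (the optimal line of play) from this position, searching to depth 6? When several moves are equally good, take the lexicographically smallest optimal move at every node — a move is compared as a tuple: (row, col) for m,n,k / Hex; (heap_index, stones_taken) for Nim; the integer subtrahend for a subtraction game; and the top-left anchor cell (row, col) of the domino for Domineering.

p1 O@[.X./XOX/O..]: (0,0)[OX./XOX/O..]-1 (0,2)[.XO/XOX/O..]+1* (2,1)[.X./XOX/OO.]+1 (2,2)[.X./XOX/O.O]+1
p2 X@[.XO/XOX/O..] terminal -1; root [.X./XOX/O..] d6

PV length from [.X./XOX/O..]: 1 ply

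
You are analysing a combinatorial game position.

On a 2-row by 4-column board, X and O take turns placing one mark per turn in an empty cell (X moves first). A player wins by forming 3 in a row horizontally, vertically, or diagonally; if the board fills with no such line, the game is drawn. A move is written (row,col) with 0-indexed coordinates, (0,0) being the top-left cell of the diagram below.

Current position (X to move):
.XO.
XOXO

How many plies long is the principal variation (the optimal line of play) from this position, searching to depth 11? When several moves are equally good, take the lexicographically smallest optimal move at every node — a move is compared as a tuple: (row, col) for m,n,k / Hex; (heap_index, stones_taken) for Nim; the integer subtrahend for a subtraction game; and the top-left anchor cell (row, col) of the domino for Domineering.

p1 X@[.XO./XOXO]: (0,0)[XXO./XOXO]+0* (0,3)[.XOX/XOXO]+0
p2 O@[XXO./XOXO]: (0,3)[XXOO/XOXO]+0*
p3 X@[XXOO/XOXO] terminal +0; root [.XO./XOXO] d11

PV length from [.XO./XOXO]: 2 plies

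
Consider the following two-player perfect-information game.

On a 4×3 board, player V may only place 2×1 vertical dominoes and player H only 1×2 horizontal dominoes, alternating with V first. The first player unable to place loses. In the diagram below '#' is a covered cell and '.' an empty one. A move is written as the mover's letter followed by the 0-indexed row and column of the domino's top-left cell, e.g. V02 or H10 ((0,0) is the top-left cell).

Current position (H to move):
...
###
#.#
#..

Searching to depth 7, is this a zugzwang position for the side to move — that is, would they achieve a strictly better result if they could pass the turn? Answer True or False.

[.../###/#.#/#..] H move#1: H00:-1/##./###/#.#/#.., H01:-1/.##/###/#.#/#.., H31:+1/.../###/#.#/###*
[.../###/#.#/###] end (terminal -1, V#2); searched .../###/#.#/#.. to 7
pass branch (V moves first from the same position):
  | [.../###/#.#/#..] V move#1: V21:-1/.../###/###/##.*
  | [.../###/###/##.] H move#2: H00:+1/##./###/###/##.*, H01:+1/.##/###/###/##.
  | [##./###/###/##.] end (terminal -1, V#3); searched .../###/#.#/#.. to 7
H moving scores +1; H passing scores +1

zugzwang(.../###/#.#/#.., H) = False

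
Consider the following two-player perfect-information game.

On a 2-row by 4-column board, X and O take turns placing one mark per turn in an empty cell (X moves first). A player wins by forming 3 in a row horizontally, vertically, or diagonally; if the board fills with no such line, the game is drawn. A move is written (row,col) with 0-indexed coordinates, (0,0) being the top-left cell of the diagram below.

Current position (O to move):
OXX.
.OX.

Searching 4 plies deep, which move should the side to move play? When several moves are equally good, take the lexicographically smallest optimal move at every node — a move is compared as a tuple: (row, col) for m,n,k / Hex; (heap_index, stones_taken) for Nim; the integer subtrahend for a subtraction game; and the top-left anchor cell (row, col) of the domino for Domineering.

ply 1, O at OXX./.OX. | (0,3)=+0→OXXO/.OX.*; (1,0)=-1→OXX./OOX.; (1,3)=-1→OXX./.OXO
ply 2, X at OXXO/.OX. | (1,0)=+0→OXXO/XOX.*; (1,3)=+0→OXXO/.OXX
ply 3, O at OXXO/XOX. | (1,3)=+0→OXXO/XOXO*
ply 4: OXXO/XOXO is terminal +0 (X); from OXX./.OX. depth 4

O's best at [OXX./.OX.]: (0,3)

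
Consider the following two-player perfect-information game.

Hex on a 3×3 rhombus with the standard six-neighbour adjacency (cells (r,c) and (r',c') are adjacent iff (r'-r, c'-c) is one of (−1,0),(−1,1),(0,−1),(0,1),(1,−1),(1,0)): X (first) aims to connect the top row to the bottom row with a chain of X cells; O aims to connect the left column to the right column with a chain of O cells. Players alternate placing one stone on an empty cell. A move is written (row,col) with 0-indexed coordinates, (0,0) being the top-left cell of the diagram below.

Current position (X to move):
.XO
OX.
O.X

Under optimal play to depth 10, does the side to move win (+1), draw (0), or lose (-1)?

value(.XO/OX./O.X, X) = +1

ply 1, X at .XO/OX./O.X | (0,0)=+1→XXO/OX./O.X*; (1,2)=+1→.XO/OXX/O.X; (2,1)=+1→.XO/OX./OXX
ply 2, O at XXO/OX./O.X | (1,2)=-1→XXO/OXO/O.X*; (2,1)=-1→XXO/OX./OOX
ply 3, X at XXO/OXO/O.X | (2,1)=+1→XXO/OXO/OXX*
ply 4: XXO/OXO/OXX is terminal -1 (O); from .XO/OX./O.X depth 10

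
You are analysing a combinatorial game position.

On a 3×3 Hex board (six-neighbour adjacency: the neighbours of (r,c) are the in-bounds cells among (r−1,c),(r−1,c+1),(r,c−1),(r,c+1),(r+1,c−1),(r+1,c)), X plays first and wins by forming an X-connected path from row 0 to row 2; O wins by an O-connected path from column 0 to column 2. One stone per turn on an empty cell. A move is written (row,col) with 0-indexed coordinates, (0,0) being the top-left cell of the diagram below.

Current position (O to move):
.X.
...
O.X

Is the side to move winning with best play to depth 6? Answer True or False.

p1 O@[.X./.../O.X]: (0,0)[OX./.../O.X]-1 (0,2)[.XO/.../O.X]-1 (1,0)[.X./O../O.X]-1 (1,1)[.X./.O./O.X]+1* (1,2)[.X./..O/O.X]+1 (2,1)[.X./.../OOX]-1
p2 X@[.X./.O./O.X]: (0,0)[XX./.O./O.X]-1* (0,2)[.XX/.O./O.X]-1 (1,0)[.X./XO./O.X]-1 (1,2)[.X./.OX/O.X]-1 (2,1)[.X./.O./OXX]-1
p3 O@[XX./.O./O.X]: (0,2)[XXO/.O./O.X]+1* (1,0)[XX./OO./O.X]+1 (1,2)[XX./.OO/O.X]+1 (2,1)[XX./.O./OOX]+1
p4 X@[XXO/.O./O.X] terminal -1; root [.X./.../O.X] d6

O winning at [.X./.../O.X]: True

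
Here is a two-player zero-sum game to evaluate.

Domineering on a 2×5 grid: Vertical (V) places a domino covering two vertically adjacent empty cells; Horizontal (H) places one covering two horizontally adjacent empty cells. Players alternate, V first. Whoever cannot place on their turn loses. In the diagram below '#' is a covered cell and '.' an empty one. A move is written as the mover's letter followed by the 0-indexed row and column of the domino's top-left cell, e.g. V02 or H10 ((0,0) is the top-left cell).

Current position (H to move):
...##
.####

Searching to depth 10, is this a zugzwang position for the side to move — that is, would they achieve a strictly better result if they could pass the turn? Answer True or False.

zugzwang(...##/.####, H) = False

ply 1, H at ...##/.#### | H00=+1→##.##/.####*; H01=-1→.####/.####
ply 2: ##.##/.#### is terminal -1 (V); from ...##/.#### depth 10
if H skipped the turn, V would face:
~ ply 1, V at ...##/.#### | V00=-1→#..##/#####*
~ ply 2, H at #..##/##### | H01=+1→#####/#####*
~ ply 3: #####/##### is terminal -1 (V); from ...##/.#### depth 10
compare (H): move=+1 vs pass=+1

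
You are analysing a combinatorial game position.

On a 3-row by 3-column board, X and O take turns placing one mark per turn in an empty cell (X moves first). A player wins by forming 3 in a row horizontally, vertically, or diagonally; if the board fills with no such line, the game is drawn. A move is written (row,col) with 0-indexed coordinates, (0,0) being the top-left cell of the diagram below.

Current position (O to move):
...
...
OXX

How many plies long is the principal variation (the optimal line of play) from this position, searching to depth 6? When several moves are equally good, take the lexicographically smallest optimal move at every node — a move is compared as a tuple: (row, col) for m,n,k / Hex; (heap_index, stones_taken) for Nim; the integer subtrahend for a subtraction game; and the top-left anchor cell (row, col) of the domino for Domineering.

PV length from [.../.../OXX]: 3 plies

p1 O@[.../.../OXX]: (0,0)[O../.../OXX]+1* (0,1)[.O./.../OXX]+0 (0,2)[..O/.../OXX]-1 (1,0)[.../O../OXX]+1 (1,1)[.../.O./OXX]+0 (1,2)[.../..O/OXX]-1
p2 X@[O../.../OXX]: (0,1)[OX./.../OXX]-1* (0,2)[O.X/.../OXX]-1 (1,0)[O../X../OXX]-1 (1,1)[O../.X./OXX]-1 (1,2)[O../..X/OXX]-1
p3 O@[OX./.../OXX]: (0,2)[OXO/.../OXX]-1 (1,0)[OX./O../OXX]+1* (1,1)[OX./.O./OXX]+1 (1,2)[OX./..O/OXX]-1
p4 X@[OX./O../OXX] terminal -1; root [.../.../OXX] d6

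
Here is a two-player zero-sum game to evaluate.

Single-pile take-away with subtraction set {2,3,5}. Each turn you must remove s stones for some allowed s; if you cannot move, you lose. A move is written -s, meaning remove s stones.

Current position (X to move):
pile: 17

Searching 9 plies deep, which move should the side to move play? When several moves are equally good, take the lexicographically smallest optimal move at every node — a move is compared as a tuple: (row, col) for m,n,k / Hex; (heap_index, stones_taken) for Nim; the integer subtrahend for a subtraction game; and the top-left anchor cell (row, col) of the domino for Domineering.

[17] X move#1: -2:+1/15*, -3:+1/14, -5:-1/12
[15] O move#2: -2:-1/13*, -3:-1/12, -5:-1/10
[13] X move#3: -2:-1/11, -3:-1/10, -5:+1/8*
[8] O move#4: -2:-1/6*, -3:-1/5, -5:-1/3
[6] X move#5: -2:-1/4, -3:-1/3, -5:+1/1*
[1] end (terminal -1, O#6); searched 17 to 9

X's best at [17]: -2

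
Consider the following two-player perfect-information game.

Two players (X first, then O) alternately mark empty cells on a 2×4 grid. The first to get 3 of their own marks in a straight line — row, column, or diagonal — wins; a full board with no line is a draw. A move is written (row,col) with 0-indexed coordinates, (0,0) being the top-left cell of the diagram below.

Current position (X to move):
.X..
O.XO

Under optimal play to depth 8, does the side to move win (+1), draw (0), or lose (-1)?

[.X../O.XO] X move#1: (0,0):+0/XX../O.XO, (0,2):+1/.XX./O.XO*, (0,3):+0/.X.X/O.XO, (1,1):+0/.X../OXXO
[.XX./O.XO] O move#2: (0,0):-1/OXX./O.XO*, (0,3):-1/.XXO/O.XO, (1,1):-1/.XX./OOXO
[OXX./O.XO] X move#3: (0,3):+1/OXXX/O.XO*, (1,1):+0/OXX./OXXO
[OXXX/O.XO] end (terminal -1, O#4); searched .X../O.XO to 8

value(.X../O.XO, X) = +1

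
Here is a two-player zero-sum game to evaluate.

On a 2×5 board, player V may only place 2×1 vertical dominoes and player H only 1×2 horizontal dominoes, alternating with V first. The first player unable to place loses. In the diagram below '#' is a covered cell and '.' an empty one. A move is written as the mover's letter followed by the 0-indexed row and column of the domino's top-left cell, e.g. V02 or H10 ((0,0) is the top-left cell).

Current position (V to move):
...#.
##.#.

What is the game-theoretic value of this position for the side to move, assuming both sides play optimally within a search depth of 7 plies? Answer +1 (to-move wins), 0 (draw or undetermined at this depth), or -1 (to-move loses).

value(...#./##.#., V) = +1

p1 V@[...#./##.#.]: V02[..##./####.]+1* V04[...##/##.##]-1
p2 H@[..##./####.]: H00[####./####.]-1*
p3 V@[####./####.]: V04[#####/#####]+1*
p4 H@[#####/#####] terminal -1; root [...#./##.#.] d7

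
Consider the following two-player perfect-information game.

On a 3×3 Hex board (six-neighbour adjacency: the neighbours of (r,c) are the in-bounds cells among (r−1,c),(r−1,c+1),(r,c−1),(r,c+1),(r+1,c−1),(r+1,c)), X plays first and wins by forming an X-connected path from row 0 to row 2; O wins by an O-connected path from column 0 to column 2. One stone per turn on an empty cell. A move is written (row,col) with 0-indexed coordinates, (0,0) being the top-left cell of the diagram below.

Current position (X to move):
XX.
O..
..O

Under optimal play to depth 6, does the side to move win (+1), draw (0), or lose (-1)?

value(XX./O../..O, X) = +1

ply 1, X at XX./O../..O | (0,2)=-1→XXX/O../..O; (1,1)=+1→XX./OX./..O*; (1,2)=-1→XX./O.X/..O; (2,0)=-1→XX./O../X.O; (2,1)=-1→XX./O../.XO
ply 2, O at XX./OX./..O | (0,2)=-1→XXO/OX./..O*; (1,2)=-1→XX./OXO/..O; (2,0)=-1→XX./OX./O.O; (2,1)=-1→XX./OX./.OO
ply 3, X at XXO/OX./..O | (1,2)=+1→XXO/OXX/..O*; (2,0)=+1→XXO/OX./X.O; (2,1)=+1→XXO/OX./.XO
ply 4, O at XXO/OXX/..O | (2,0)=-1→XXO/OXX/O.O*; (2,1)=-1→XXO/OXX/.OO
ply 5, X at XXO/OXX/O.O | (2,1)=+1→XXO/OXX/OXO*
ply 6: XXO/OXX/OXO is terminal -1 (O); from XX./O../..O depth 6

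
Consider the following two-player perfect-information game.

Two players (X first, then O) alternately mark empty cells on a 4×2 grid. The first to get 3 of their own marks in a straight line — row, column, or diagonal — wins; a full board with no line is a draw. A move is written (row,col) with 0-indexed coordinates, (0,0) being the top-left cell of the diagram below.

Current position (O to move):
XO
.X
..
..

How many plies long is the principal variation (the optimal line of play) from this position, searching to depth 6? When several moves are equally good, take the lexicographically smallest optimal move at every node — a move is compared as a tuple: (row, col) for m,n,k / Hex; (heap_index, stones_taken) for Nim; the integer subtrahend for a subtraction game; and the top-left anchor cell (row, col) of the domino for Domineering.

PV length from [XO/.X/../..]: 5 plies

p1 O@[XO/.X/../..]: (1,0)[XO/OX/../..]+0* (2,0)[XO/.X/O./..]+0 (2,1)[XO/.X/.O/..]+0 (3,0)[XO/.X/../O.]+0 (3,1)[XO/.X/../.O]+0
p2 X@[XO/OX/../..]: (2,0)[XO/OX/X./..]+0* (2,1)[XO/OX/.X/..]+0 (3,0)[XO/OX/../X.]+0 (3,1)[XO/OX/../.X]+0
p3 O@[XO/OX/X./..]: (2,1)[XO/OX/XO/..]+0* (3,0)[XO/OX/X./O.]+0 (3,1)[XO/OX/X./.O]+0
p4 X@[XO/OX/XO/..]: (3,0)[XO/OX/XO/X.]+0* (3,1)[XO/OX/XO/.X]+0
p5 O@[XO/OX/XO/X.]: (3,1)[XO/OX/XO/XO]+0*
p6 X@[XO/OX/XO/XO] terminal +0; root [XO/.X/../..] d6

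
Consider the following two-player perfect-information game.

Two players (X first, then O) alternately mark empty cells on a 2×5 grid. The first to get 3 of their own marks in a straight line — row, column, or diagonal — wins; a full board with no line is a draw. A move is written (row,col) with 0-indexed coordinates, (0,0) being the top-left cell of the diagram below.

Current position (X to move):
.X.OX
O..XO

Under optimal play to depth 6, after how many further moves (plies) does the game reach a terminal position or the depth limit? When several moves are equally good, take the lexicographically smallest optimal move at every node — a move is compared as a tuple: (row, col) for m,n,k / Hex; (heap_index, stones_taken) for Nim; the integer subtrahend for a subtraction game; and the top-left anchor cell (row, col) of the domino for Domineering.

ply 1, X at .X.OX/O..XO | (0,0)=+0→XX.OX/O..XO*; (0,2)=+0→.XXOX/O..XO; (1,1)=+0→.X.OX/OX.XO; (1,2)=+0→.X.OX/O.XXO
ply 2, O at XX.OX/O..XO | (0,2)=+0→XXOOX/O..XO*; (1,1)=-1→XX.OX/OO.XO; (1,2)=-1→XX.OX/O.OXO
ply 3, X at XXOOX/O..XO | (1,1)=+0→XXOOX/OX.XO*; (1,2)=+0→XXOOX/O.XXO
ply 4, O at XXOOX/OX.XO | (1,2)=+0→XXOOX/OXOXO*
ply 5: XXOOX/OXOXO is terminal +0 (X); from .X.OX/O..XO depth 6

PV length from [.X.OX/O..XO]: 4 plies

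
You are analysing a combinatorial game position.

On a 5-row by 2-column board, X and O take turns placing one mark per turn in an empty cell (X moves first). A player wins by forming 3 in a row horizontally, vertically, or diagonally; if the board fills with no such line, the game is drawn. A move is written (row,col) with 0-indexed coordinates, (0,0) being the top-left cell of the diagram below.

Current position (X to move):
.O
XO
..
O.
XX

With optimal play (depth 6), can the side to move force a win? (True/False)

ply 1, X at .O/XO/../O./XX | (0,0)=-1→XO/XO/../O./XX; (2,0)=-1→.O/XO/X./O./XX; (2,1)=+0→.O/XO/.X/O./XX*; (3,1)=-1→.O/XO/../OX/XX
ply 2, O at .O/XO/.X/O./XX | (0,0)=-1→OO/XO/.X/O./XX; (2,0)=-1→.O/XO/OX/O./XX; (3,1)=+0→.O/XO/.X/OO/XX*
ply 3, X at .O/XO/.X/OO/XX | (0,0)=+0→XO/XO/.X/OO/XX*; (2,0)=+0→.O/XO/XX/OO/XX
ply 4, O at XO/XO/.X/OO/XX | (2,0)=+0→XO/XO/OX/OO/XX*
ply 5: XO/XO/OX/OO/XX is terminal +0 (X); from .O/XO/../O./XX depth 6

X winning at [.O/XO/../O./XX]: False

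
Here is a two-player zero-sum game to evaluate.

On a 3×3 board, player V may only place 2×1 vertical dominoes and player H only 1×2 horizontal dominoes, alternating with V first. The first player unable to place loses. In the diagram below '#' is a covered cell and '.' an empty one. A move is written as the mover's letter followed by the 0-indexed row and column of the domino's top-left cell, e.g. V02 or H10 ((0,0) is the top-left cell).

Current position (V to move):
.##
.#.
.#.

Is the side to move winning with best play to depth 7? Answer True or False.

ply 1, V at .##/.#./.#. | V00=+1→###/##./.#.*; V10=+1→.##/##./##.; V12=+1→.##/.##/.##
ply 2: ###/##./.#. is terminal -1 (H); from .##/.#./.#. depth 7

V winning at [.##/.#./.#.]: True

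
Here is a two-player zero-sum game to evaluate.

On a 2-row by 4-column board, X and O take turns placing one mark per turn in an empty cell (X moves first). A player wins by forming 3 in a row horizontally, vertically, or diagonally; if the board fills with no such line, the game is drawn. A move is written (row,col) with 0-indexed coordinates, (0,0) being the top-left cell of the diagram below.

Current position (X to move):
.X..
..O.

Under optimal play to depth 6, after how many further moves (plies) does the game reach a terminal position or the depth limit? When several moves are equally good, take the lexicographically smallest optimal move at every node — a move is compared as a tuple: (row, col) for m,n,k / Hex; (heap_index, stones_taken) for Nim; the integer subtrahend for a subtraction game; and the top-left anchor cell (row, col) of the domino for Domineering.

PV length from [.X../..O.]: 3 plies

ply 1, X at .X../..O. | (0,0)=+0→XX../..O.; (0,2)=+1→.XX./..O.*; (0,3)=+0→.X.X/..O.; (1,0)=+0→.X../X.O.; (1,1)=+0→.X../.XO.; (1,3)=+0→.X../..OX
ply 2, O at .XX./..O. | (0,0)=-1→OXX./..O.*; (0,3)=-1→.XXO/..O.; (1,0)=-1→.XX./O.O.; (1,1)=-1→.XX./.OO.; (1,3)=-1→.XX./..OO
ply 3, X at OXX./..O. | (0,3)=+1→OXXX/..O.*; (1,0)=+0→OXX./X.O.; (1,1)=+0→OXX./.XO.; (1,3)=+0→OXX./..OX
ply 4: OXXX/..O. is terminal -1 (O); from .X../..O. depth 6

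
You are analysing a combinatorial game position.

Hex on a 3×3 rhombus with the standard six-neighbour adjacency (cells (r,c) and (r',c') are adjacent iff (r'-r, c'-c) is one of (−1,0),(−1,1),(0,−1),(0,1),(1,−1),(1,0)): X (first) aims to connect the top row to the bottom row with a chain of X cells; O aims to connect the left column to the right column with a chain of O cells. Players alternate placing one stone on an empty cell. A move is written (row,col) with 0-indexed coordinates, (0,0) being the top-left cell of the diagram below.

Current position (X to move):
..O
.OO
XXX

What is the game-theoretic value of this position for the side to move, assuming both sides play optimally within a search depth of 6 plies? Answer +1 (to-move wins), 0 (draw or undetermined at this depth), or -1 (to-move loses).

ply 1, X at ..O/.OO/XXX | (0,0)=-1→X.O/.OO/XXX; (0,1)=-1→.XO/.OO/XXX; (1,0)=+1→..O/XOO/XXX*
ply 2, O at ..O/XOO/XXX | (0,0)=-1→O.O/XOO/XXX*; (0,1)=-1→.OO/XOO/XXX
ply 3, X at O.O/XOO/XXX | (0,1)=+1→OXO/XOO/XXX*
ply 4: OXO/XOO/XXX is terminal -1 (O); from ..O/.OO/XXX depth 6

value(..O/.OO/XXX, X) = +1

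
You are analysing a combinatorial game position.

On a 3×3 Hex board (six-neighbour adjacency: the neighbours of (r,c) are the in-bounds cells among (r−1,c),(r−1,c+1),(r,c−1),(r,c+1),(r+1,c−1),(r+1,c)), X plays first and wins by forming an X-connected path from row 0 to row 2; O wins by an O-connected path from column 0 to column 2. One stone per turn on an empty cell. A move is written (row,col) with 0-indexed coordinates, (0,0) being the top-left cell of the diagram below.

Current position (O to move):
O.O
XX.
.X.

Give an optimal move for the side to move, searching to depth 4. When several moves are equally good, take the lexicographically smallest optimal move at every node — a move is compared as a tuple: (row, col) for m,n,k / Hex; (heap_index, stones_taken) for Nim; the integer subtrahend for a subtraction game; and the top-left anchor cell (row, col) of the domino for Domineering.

ply 1, O at O.O/XX./.X. | (0,1)=+1→OOO/XX./.X.*; (1,2)=-1→O.O/XXO/.X.; (2,0)=-1→O.O/XX./OX.; (2,2)=-1→O.O/XX./.XO
ply 2: OOO/XX./.X. is terminal -1 (X); from O.O/XX./.X. depth 4

O's best at [O.O/XX./.X.]: (0,1)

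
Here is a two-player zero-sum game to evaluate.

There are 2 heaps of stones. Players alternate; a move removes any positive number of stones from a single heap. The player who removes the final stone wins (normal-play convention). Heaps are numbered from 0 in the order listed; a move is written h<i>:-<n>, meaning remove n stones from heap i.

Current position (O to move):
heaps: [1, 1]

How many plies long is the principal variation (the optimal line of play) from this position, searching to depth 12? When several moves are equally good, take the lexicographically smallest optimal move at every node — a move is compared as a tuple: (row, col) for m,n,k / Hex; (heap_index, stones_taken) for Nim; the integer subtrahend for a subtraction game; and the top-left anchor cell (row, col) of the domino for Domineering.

ply 1, O at (1,1) | h0:-1=-1→(0,1)*; h1:-1=-1→(1,0)
ply 2, X at (0,1) | h1:-1=+1→(0,0)*
ply 3: (0,0) is terminal -1 (O); from (1,1) depth 12

PV length from [(1,1)]: 2 plies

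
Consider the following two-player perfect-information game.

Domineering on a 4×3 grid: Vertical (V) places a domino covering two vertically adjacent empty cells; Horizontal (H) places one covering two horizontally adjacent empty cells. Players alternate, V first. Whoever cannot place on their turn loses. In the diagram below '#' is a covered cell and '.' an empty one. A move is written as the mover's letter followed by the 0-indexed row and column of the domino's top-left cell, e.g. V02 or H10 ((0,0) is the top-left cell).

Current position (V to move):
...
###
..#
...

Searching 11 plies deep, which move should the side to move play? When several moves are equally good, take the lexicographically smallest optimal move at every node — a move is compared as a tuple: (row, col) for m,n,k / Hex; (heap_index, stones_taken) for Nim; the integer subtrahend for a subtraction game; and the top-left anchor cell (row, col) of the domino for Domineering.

V's best at [.../###/..#/...]: V21

[.../###/..#/...] V move#1: V20:-1/.../###/#.#/#.., V21:+1/.../###/.##/.#.*
[.../###/.##/.#.] H move#2: H00:-1/##./###/.##/.#.*, H01:-1/.##/###/.##/.#.
[##./###/.##/.#.] V move#3: V20:+1/##./###/###/##.*
[##./###/###/##.] end (terminal -1, H#4); searched .../###/..#/... to 11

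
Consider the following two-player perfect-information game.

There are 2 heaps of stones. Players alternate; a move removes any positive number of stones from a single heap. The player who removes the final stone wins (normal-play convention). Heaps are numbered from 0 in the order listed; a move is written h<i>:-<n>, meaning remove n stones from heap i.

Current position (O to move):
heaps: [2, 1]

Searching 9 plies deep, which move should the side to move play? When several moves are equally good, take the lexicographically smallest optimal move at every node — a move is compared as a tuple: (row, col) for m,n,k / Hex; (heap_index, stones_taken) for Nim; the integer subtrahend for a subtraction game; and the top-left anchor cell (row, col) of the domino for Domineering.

[(2,1)] O move#1: h0:-1:+1/(1,1)*, h0:-2:-1/(0,1), h1:-1:-1/(2,0)
[(1,1)] X move#2: h0:-1:-1/(0,1)*, h1:-1:-1/(1,0)
[(0,1)] O move#3: h1:-1:+1/(0,0)*
[(0,0)] end (terminal -1, X#4); searched (2,1) to 9

O's best at [(2,1)]: h0:-1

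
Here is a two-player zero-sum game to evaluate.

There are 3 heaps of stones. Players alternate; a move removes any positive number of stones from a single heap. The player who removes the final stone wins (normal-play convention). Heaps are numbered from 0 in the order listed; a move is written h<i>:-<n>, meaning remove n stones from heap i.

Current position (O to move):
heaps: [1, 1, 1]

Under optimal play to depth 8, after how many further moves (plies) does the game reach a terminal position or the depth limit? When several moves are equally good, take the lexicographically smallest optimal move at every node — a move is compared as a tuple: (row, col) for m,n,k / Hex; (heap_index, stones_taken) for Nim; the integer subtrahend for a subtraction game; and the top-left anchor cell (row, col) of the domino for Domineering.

[(1,1,1)] O move#1: h0:-1:+1/(0,1,1)*, h1:-1:+1/(1,0,1), h2:-1:+1/(1,1,0)
[(0,1,1)] X move#2: h1:-1:-1/(0,0,1)*, h2:-1:-1/(0,1,0)
[(0,0,1)] O move#3: h2:-1:+1/(0,0,0)*
[(0,0,0)] end (terminal -1, X#4); searched (1,1,1) to 8

PV length from [(1,1,1)]: 3 plies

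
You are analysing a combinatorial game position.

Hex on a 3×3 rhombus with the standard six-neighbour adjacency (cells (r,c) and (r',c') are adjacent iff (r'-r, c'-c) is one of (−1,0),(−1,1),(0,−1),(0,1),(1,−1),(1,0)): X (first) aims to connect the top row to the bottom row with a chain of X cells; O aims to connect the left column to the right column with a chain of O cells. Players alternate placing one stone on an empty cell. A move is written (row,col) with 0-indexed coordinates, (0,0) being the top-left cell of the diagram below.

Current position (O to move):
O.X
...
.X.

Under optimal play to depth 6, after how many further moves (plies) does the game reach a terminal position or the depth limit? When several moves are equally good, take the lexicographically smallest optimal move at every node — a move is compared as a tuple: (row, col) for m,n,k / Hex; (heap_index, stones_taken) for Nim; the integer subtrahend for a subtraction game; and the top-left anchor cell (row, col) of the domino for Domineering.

PV length from [O.X/.../.X.]: 4 plies

p1 O@[O.X/.../.X.]: (0,1)[OOX/.../.X.]-1* (1,0)[O.X/O../.X.]-1 (1,1)[O.X/.O./.X.]-1 (1,2)[O.X/..O/.X.]-1 (2,0)[O.X/.../OX.]-1 (2,2)[O.X/.../.XO]-1
p2 X@[OOX/.../.X.]: (1,0)[OOX/X../.X.]+1* (1,1)[OOX/.X./.X.]+1 (1,2)[OOX/..X/.X.]+1 (2,0)[OOX/.../XX.]+1 (2,2)[OOX/.../.XX]+1
p3 O@[OOX/X../.X.]: (1,1)[OOX/XO./.X.]-1* (1,2)[OOX/X.O/.X.]-1 (2,0)[OOX/X../OX.]-1 (2,2)[OOX/X../.XO]-1
p4 X@[OOX/XO./.X.]: (1,2)[OOX/XOX/.X.]+1* (2,0)[OOX/XO./XX.]-1 (2,2)[OOX/XO./.XX]-1
p5 O@[OOX/XOX/.X.] terminal -1; root [O.X/.../.X.] d6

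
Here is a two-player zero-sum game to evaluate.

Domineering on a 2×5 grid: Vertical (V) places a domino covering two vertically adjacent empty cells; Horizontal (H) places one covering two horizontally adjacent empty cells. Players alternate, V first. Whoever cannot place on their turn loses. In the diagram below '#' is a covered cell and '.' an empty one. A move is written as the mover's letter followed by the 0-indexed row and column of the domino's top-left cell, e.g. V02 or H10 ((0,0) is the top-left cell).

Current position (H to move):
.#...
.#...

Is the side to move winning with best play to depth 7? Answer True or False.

p1 H@[.#.../.#...]: H02[.###./.#...]-1* H03[.#.##/.#...]-1 H12[.#.../.###.]-1 H13[.#.../.#.##]-1
p2 V@[.###./.#...]: V00[####./##...]-1 V04[.####/.#..#]+1*
p3 H@[.####/.#..#]: H12[.####/.####]-1*
p4 V@[.####/.####]: V00[#####/#####]+1*
p5 H@[#####/#####] terminal -1; root [.#.../.#...] d7

H winning at [.#.../.#...]: False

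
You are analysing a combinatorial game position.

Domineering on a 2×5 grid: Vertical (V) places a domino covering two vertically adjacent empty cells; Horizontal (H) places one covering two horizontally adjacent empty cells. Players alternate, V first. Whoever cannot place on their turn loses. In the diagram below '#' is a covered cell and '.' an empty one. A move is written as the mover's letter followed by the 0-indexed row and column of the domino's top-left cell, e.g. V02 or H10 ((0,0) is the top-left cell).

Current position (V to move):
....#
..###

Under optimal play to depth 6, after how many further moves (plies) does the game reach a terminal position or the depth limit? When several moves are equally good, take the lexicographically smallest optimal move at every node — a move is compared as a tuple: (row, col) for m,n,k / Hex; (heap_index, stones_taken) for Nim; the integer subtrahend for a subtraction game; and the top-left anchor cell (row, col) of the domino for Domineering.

ply 1, V at ....#/..### | V00=-1→#...#/#.###; V01=+1→.#..#/.####*
ply 2, H at .#..#/.#### | H02=-1→.####/.####*
ply 3, V at .####/.#### | V00=+1→#####/#####*
ply 4: #####/##### is terminal -1 (H); from ....#/..### depth 6

PV length from [....#/..###]: 3 plies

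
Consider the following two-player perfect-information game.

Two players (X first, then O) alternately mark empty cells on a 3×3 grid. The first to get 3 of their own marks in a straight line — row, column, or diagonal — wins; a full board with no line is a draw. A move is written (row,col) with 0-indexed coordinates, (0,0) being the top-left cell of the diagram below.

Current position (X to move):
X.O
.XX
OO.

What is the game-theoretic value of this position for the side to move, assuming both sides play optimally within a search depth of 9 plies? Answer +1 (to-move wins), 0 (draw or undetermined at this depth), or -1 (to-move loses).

value(X.O/.XX/OO., X) = +1

[X.O/.XX/OO.] X move#1: (0,1):-1/XXO/.XX/OO., (1,0):+1/X.O/XXX/OO.*, (2,2):+1/X.O/.XX/OOX
[X.O/XXX/OO.] end (terminal -1, O#2); searched X.O/.XX/OO. to 9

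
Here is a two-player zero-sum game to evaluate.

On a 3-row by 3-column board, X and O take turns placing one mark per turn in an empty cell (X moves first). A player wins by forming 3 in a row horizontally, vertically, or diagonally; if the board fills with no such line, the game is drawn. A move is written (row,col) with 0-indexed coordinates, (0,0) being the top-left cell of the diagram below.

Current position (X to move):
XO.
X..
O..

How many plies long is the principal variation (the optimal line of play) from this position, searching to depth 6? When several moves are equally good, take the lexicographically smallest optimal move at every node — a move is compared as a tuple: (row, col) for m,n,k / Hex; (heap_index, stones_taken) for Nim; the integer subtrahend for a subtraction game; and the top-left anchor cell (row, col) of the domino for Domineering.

PV length from [XO./X../O..]: 3 plies

[XO./X../O..] X move#1: (0,2):-1/XOX/X../O.., (1,1):+1/XO./XX./O..*, (1,2):-1/XO./X.X/O.., (2,1):+0/XO./X../OX., (2,2):-1/XO./X../O.X
[XO./XX./O..] O move#2: (0,2):-1/XOO/XX./O..*, (1,2):-1/XO./XXO/O.., (2,1):-1/XO./XX./OO., (2,2):-1/XO./XX./O.O
[XOO/XX./O..] X move#3: (1,2):+1/XOO/XXX/O..*, (2,1):+1/XOO/XX./OX., (2,2):+1/XOO/XX./O.X
[XOO/XXX/O..] end (terminal -1, O#4); searched XO./X../O.. to 6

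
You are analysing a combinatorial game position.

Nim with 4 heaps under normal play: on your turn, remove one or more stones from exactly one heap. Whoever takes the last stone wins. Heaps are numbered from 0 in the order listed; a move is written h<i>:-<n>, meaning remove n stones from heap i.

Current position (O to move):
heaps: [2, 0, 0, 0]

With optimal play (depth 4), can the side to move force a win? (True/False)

O winning at [(2,0,0,0)]: True

ply 1, O at (2,0,0,0) | h0:-1=-1→(1,0,0,0); h0:-2=+1→(0,0,0,0)*
ply 2: (0,0,0,0) is terminal -1 (X); from (2,0,0,0) depth 4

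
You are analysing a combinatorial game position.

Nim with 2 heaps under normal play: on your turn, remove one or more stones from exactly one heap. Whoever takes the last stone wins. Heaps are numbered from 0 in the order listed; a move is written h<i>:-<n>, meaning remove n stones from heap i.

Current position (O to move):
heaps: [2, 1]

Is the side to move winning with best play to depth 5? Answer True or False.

ply 1, O at (2,1) | h0:-1=+1→(1,1)*; h0:-2=-1→(0,1); h1:-1=-1→(2,0)
ply 2, X at (1,1) | h0:-1=-1→(0,1)*; h1:-1=-1→(1,0)
ply 3, O at (0,1) | h1:-1=+1→(0,0)*
ply 4: (0,0) is terminal -1 (X); from (2,1) depth 5

O winning at [(2,1)]: True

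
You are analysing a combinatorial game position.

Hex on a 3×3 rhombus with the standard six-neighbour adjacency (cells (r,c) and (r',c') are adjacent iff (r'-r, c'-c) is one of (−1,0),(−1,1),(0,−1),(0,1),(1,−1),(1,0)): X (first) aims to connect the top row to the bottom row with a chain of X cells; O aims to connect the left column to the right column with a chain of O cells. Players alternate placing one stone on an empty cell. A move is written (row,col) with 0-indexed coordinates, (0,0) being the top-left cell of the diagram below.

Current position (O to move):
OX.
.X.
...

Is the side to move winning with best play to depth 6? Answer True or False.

O winning at [OX./.X./...]: False

[OX./.X./...] O move#1: (0,2):-1/OXO/.X./...*, (1,0):-1/OX./OX./..., (1,2):-1/OX./.XO/..., (2,0):-1/OX./.X./O.., (2,1):-1/OX./.X./.O., (2,2):-1/OX./.X./..O
[OXO/.X./...] X move#2: (1,0):+1/OXO/XX./...*, (1,2):+1/OXO/.XX/..., (2,0):+1/OXO/.X./X.., (2,1):+1/OXO/.X./.X., (2,2):+1/OXO/.X./..X
[OXO/XX./...] O move#3: (1,2):-1/OXO/XXO/...*, (2,0):-1/OXO/XX./O.., (2,1):-1/OXO/XX./.O., (2,2):-1/OXO/XX./..O
[OXO/XXO/...] X move#4: (2,0):+1/OXO/XXO/X..*, (2,1):+1/OXO/XXO/.X., (2,2):+1/OXO/XXO/..X
[OXO/XXO/X..] end (terminal -1, O#5); searched OX./.X./... to 6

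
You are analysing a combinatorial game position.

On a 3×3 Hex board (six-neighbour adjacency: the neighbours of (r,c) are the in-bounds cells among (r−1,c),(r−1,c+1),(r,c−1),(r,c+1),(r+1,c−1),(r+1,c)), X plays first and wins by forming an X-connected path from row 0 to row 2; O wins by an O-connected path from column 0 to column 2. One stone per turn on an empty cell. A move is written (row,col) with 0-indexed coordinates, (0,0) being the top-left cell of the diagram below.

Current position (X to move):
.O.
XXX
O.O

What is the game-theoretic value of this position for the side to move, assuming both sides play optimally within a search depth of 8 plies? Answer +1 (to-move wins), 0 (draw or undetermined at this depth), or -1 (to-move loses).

p1 X@[.O./XXX/O.O]: (0,0)[XO./XXX/O.O]-1 (0,2)[.OX/XXX/O.O]-1 (2,1)[.O./XXX/OXO]+1*
p2 O@[.O./XXX/OXO]: (0,0)[OO./XXX/OXO]-1* (0,2)[.OO/XXX/OXO]-1
p3 X@[OO./XXX/OXO]: (0,2)[OOX/XXX/OXO]+1*
p4 O@[OOX/XXX/OXO] terminal -1; root [.O./XXX/O.O] d8

value(.O./XXX/O.O, X) = +1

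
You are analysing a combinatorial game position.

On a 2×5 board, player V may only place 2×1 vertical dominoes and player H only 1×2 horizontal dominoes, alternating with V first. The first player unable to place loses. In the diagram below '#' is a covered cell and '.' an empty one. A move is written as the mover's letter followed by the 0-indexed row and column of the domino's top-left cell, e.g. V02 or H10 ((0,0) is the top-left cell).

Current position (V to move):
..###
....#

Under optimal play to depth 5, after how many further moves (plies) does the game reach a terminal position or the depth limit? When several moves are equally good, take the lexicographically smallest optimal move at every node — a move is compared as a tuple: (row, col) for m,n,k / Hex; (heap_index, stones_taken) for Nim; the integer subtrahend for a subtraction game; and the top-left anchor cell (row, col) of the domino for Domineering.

p1 V@[..###/....#]: V00[#.###/#...#]-1 V01[.####/.#..#]+1*
p2 H@[.####/.#..#]: H12[.####/.####]-1*
p3 V@[.####/.####]: V00[#####/#####]+1*
p4 H@[#####/#####] terminal -1; root [..###/....#] d5

PV length from [..###/....#]: 3 plies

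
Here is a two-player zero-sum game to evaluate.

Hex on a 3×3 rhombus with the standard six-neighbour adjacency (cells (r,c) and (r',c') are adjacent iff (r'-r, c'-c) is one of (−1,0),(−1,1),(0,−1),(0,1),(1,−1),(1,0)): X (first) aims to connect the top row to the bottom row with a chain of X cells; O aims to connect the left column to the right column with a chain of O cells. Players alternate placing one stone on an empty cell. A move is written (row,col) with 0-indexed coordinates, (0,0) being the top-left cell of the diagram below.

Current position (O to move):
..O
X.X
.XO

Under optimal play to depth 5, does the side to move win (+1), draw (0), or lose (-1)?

p1 O@[..O/X.X/.XO]: (0,0)[O.O/X.X/.XO]-1* (0,1)[.OO/X.X/.XO]-1 (1,1)[..O/XOX/.XO]-1 (2,0)[..O/X.X/OXO]-1
p2 X@[O.O/X.X/.XO]: (0,1)[OXO/X.X/.XO]+1* (1,1)[O.O/XXX/.XO]-1 (2,0)[O.O/X.X/XXO]-1
p3 O@[OXO/X.X/.XO]: (1,1)[OXO/XOX/.XO]-1* (2,0)[OXO/X.X/OXO]-1
p4 X@[OXO/XOX/.XO]: (2,0)[OXO/XOX/XXO]+1*
p5 O@[OXO/XOX/XXO] terminal -1; root [..O/X.X/.XO] d5

value(..O/X.X/.XO, O) = -1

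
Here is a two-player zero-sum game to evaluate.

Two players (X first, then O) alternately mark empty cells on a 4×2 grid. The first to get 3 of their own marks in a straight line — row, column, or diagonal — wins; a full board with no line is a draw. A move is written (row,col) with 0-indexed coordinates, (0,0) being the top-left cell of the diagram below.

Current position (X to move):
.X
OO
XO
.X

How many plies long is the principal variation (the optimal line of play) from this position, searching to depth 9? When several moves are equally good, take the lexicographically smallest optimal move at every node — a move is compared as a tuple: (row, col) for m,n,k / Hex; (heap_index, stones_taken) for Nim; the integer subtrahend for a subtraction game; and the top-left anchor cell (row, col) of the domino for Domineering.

PV length from [.X/OO/XO/.X]: 2 plies

[.X/OO/XO/.X] X move#1: (0,0):+0/XX/OO/XO/.X*, (3,0):+0/.X/OO/XO/XX
[XX/OO/XO/.X] O move#2: (3,0):+0/XX/OO/XO/OX*
[XX/OO/XO/OX] end (terminal +0, X#3); searched .X/OO/XO/.X to 9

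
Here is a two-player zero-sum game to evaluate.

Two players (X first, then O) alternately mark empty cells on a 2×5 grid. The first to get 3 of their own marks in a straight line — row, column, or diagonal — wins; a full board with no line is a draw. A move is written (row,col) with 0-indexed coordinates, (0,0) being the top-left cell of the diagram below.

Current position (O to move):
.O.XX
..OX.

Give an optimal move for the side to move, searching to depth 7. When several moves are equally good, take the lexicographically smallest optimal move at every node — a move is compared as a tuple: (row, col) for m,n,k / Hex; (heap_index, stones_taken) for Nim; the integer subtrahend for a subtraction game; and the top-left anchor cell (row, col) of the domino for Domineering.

O's best at [.O.XX/..OX.]: (0,2)

p1 O@[.O.XX/..OX.]: (0,0)[OO.XX/..OX.]-1 (0,2)[.OOXX/..OX.]+0* (1,0)[.O.XX/O.OX.]-1 (1,1)[.O.XX/.OOX.]-1 (1,4)[.O.XX/..OXO]-1
p2 X@[.OOXX/..OX.]: (0,0)[XOOXX/..OX.]+0* (1,0)[.OOXX/X.OX.]-1 (1,1)[.OOXX/.XOX.]-1 (1,4)[.OOXX/..OXX]-1
p3 O@[XOOXX/..OX.]: (1,0)[XOOXX/O.OX.]+0* (1,1)[XOOXX/.OOX.]+0 (1,4)[XOOXX/..OXO]+0
p4 X@[XOOXX/O.OX.]: (1,1)[XOOXX/OXOX.]+0* (1,4)[XOOXX/O.OXX]-1
p5 O@[XOOXX/OXOX.]: (1,4)[XOOXX/OXOXO]+0*
p6 X@[XOOXX/OXOXO] terminal +0; root [.O.XX/..OX.] d7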